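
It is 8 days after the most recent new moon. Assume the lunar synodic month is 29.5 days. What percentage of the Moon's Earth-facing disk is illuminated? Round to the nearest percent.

Elongation θ = 360° × 8/29.5 ≈ 97.6°.
Illuminated fraction = (1 − cos 97.6°)/2 = (1 − (-0.133))/2 ≈ 0.566, so 57%.

57%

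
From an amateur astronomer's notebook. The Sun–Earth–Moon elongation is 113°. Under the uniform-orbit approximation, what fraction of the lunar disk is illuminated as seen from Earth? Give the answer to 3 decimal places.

0.695

cos 113° = (-0.391), so f = (1 − (-0.391))/2 = 0.695.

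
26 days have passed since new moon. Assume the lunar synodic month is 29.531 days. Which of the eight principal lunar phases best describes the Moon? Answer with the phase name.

waning crescent

At 26/29.531 of the cycle, θ ≈ 317° — the waning crescent range.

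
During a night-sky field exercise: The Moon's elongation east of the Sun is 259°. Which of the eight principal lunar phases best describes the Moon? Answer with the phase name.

259° lies in the last quarter sector of the 8-phase cycle.

last quarter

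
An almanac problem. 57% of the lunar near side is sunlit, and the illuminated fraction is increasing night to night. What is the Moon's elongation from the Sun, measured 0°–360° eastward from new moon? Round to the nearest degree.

98°

cos θ = 1 − 2f = -0.140, giving a principal value of 98.0°.
Waxing ⇒ before full, so θ = 98.0°.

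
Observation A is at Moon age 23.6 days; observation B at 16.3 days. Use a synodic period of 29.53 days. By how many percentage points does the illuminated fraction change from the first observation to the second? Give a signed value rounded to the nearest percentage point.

θ₁ = 360° × 23.6/29.53 = 287.7°, f₁ = (1 − cos θ₁)/2 = 0.348.
θ₂ = 360° × 16.3/29.53 = 198.7°, f₂ = (1 − cos θ₂)/2 = 0.974.
Change = f₂ − f₁ = +0.626 → +63 percentage points.

+63 percentage points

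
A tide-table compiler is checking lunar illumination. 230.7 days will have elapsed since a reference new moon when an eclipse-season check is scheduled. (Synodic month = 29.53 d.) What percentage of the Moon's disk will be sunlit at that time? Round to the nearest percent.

Reduce mod P: 230.7 − 7×29.53 = 23.99 d into the current lunation.
Elongation θ = 360° × 23.99/29.53 ≈ 292.5°.
Illuminated fraction = (1 − cos 292.5°)/2 = (1 − 0.382)/2 ≈ 0.309, so 31%.

31%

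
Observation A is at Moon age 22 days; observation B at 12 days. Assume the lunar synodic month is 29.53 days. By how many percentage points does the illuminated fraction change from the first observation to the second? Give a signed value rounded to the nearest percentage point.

First observation: θ = 360°·22/29.53 = 268.2°, so f = 0.516.
Second observation: θ = 146.3°, f = 0.916.
Δf = 0.916 − 0.516 = +0.400, i.e. +40 pp.

+40 percentage points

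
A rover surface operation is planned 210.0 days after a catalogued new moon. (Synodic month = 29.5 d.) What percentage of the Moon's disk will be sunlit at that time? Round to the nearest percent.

13%

210.0/29.5 = 7.119 lunations, so 7 complete cycles and 3.50 d into the next.
The Moon has covered 3.50/29.5 of its cycle, so θ ≈ 360° × 3.50/29.5 = 42.7°.
Illuminated fraction = (1 − cos 42.7°)/2 = (1 − 0.735)/2 ≈ 0.133, so 13%.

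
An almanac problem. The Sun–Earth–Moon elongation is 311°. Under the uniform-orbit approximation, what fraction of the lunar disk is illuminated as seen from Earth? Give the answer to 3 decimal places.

0.172

Half-versine of 311°: (1 − 0.656)/2 = 0.172.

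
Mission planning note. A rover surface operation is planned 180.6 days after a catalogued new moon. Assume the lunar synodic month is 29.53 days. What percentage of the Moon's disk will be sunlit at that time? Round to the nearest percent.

13%

Reduce mod P: 180.6 − 6×29.53 = 3.42 d into the current lunation.
The Moon has covered 3.42/29.53 of its cycle, so θ ≈ 360° × 3.42/29.53 = 41.7°.
cos 41.7° = 0.747, so f = (1 − 0.747)/2 = 0.127, so 13%.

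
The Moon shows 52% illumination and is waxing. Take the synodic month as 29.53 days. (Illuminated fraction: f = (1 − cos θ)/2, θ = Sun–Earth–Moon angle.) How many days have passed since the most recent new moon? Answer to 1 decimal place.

cos θ = 1 − 2f = -0.040, giving a principal value of 92.3°.
Before full moon the principal value applies: θ = 92.3°.
That fraction of the synodic month is 92.3/360 × 29.53 d ≈ 7.57 d.

7.6 days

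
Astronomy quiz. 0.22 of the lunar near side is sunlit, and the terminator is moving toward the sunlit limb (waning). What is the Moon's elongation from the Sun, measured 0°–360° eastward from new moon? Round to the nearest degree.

cos θ = 1 − 2f = 0.560, giving a principal value of 55.9°.
Waning ⇒ past full, so θ = 360° − 55.9° = 304.1°.

304°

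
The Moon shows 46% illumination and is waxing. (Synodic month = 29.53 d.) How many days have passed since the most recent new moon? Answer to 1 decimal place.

7.0 days

cos θ = 1 − 2f = 0.080, giving a principal value of 85.4°.
Waxing ⇒ before full, so θ = 85.4°.
At 360°/29.53 d per day, 85.4° corresponds to 7.01 days.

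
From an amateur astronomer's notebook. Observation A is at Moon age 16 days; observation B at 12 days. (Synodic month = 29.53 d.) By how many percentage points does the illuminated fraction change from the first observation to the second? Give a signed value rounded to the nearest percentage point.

θ₁ = 360° × 16/29.53 = 195.1°, f₁ = (1 − cos θ₁)/2 = 0.983.
θ₂ = 360° × 12/29.53 = 146.3°, f₂ = (1 − cos θ₂)/2 = 0.916.
Change = f₂ − f₁ = -0.067 → -7 percentage points.

-7 pp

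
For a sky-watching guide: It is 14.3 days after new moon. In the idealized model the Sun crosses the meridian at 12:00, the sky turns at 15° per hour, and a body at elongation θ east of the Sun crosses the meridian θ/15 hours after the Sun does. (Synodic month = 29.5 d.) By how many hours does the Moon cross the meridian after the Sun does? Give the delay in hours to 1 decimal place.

11.6 h

Elongation θ = 360° × 14.3/29.5 ≈ 174.5°.
Delay after the Sun = 174.5° / (15°/h) ≈ 11.63 h.
So the Moon crosses the meridian 11.63 h after the Sun.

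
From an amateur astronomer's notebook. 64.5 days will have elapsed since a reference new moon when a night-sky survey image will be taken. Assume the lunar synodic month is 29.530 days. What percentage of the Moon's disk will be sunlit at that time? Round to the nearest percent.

30%

64.5/29.530 = 2.184 lunations, so 2 complete cycles and 5.44 d into the next.
Elongation θ = 360° × 5.44/29.530 ≈ 66.3°.
cos 66.3° = 0.402, so f = (1 − 0.402)/2 = 0.299, so 30%.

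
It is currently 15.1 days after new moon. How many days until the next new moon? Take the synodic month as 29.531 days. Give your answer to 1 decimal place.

The next new moon completes the synodic month: 29.531 − 15.1 = 14.431 days.

14.4 days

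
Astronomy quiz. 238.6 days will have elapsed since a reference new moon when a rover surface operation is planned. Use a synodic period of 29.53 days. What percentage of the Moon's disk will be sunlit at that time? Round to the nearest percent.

238.6 d spans 8 complete synodic months (8 × 29.53 = 236.24 d) plus 2.36 d.
Phase angle: θ = 360°·(2.36 d)/(29.53 d) = 28.8°.
cos 28.8° = 0.877, so f = (1 − 0.877)/2 = 0.062, so 6%.

6%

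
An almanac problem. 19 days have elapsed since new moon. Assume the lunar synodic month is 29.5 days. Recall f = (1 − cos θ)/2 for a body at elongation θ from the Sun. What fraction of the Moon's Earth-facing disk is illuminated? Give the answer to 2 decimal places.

Phase angle: θ = 360°·(19 d)/(29.5 d) = 231.9°.
cos 231.9° = (-0.618), so f = (1 − (-0.618))/2 = 0.809.

0.81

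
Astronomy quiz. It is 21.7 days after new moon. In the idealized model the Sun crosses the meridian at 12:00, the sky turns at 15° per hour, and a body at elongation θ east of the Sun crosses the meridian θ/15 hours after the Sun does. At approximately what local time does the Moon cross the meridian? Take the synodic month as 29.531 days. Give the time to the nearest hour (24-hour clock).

Elongation θ = 360° × 21.7/29.531 ≈ 264.5°.
At 15° of sky rotation per hour, 264.5° corresponds to a 17.64 h lag.
12:00 + 17.64 h ≈ 05:38 → 06:00 to the nearest hour.

06:00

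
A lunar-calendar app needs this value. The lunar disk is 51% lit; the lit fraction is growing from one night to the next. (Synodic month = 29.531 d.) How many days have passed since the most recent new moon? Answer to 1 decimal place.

From f = (1 − cos θ)/2: cos θ = 1 − 2×0.51 = -0.020; arccos → 91.1°.
Before full moon the principal value applies: θ = 91.1°.
Age = 29.531 × 91.1°/360° ≈ 7.48 days.

7.5 days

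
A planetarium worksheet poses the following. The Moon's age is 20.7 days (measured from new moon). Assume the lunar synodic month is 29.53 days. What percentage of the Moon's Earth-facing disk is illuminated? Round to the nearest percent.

Phase angle: θ = 360°·(20.7 d)/(29.53 d) = 252.4°.
With cos θ = (-0.303), the lit fraction is (1 − (-0.303))/2 ≈ 0.652, so 65%.

65%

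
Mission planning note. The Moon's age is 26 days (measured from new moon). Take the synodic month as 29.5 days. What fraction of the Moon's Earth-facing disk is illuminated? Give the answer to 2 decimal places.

0.13

Elongation θ = 360° × 26/29.5 ≈ 317.3°.
Illuminated fraction = (1 − cos 317.3°)/2 = (1 − 0.735)/2 ≈ 0.133.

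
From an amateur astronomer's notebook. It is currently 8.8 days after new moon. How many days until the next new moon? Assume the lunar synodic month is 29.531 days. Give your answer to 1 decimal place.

One full lunation from the last new moon is 29.531 d; remaining = 29.531 − 8.8 = 20.731 d.

20.7 days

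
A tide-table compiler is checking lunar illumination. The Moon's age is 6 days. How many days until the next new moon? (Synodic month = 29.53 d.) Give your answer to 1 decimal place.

One full lunation from the last new moon is 29.53 d; remaining = 29.53 − 6 = 23.530 d.

23.5 days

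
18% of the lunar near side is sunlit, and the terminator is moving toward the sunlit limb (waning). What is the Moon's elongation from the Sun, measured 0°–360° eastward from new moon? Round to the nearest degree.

From f = (1 − cos θ)/2: cos θ = 1 − 2×0.18 = 0.640; arccos → 50.2°.
Since the Moon is past full (waning), take the reflex angle: θ = 360° − 50.2° = 309.8°.

310°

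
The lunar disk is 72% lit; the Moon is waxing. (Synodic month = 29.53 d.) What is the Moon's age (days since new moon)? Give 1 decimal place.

9.5 days

Invert f = (1 − cos θ)/2 to get cos θ = 1 − 2(0.72) = -0.440, hence θ₀ = arccos -0.440 = 116.1°.
Waxing ⇒ before full, so θ = 116.1°.
At 360°/29.53 d per day, 116.1° corresponds to 9.52 days.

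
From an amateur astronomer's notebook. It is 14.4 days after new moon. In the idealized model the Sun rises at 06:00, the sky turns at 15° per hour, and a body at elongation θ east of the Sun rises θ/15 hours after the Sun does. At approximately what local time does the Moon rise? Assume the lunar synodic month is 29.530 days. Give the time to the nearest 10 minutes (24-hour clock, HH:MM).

Elongation θ = 360° × 14.4/29.530 ≈ 175.6°.
Delay after the Sun = 175.6° / (15°/h) ≈ 11.70 h.
06:00 + 11.703 h ≈ 17:42 → 17:40 to the nearest ten minutes.

17:40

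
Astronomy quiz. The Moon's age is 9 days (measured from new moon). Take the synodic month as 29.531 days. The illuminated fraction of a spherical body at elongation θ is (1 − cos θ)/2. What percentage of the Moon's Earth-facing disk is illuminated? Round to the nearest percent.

The Moon has covered 9/29.531 of its cycle, so θ ≈ 360° × 9/29.531 = 109.7°.
cos 109.7° = (-0.337), so f = (1 − (-0.337))/2 = 0.669, so 67%.

67%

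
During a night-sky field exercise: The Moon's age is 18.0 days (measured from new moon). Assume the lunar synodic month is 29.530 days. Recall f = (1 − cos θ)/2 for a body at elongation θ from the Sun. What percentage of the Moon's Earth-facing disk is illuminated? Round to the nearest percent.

The Moon has covered 18.0/29.530 of its cycle, so θ ≈ 360° × 18.0/29.530 = 219.4°.
cos 219.4° = (-0.772), so f = (1 − (-0.772))/2 = 0.886, so 89%.

89%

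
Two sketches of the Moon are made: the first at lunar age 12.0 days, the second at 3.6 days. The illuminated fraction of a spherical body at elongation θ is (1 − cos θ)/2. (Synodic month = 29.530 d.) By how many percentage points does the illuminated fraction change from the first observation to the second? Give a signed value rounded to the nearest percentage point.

-78 pp

First observation: θ = 360°·12.0/29.530 = 146.3°, so f = 0.916.
Second observation: θ = 43.9°, f = 0.140.
Δf = 0.140 − 0.916 = -0.776, i.e. -78 pp.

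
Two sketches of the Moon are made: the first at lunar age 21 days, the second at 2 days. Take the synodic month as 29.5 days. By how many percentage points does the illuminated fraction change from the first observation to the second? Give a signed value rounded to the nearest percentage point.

First observation: θ = 360°·21/29.5 = 256.3°, so f = 0.619.
Second observation: θ = 24.4°, f = 0.045.
Δf = 0.045 − 0.619 = -0.574, i.e. -57 pp.

-57 percentage points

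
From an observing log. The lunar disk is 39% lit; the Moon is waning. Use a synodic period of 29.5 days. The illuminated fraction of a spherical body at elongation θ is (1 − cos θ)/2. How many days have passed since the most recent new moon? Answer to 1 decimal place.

cos θ = 1 − 2f = 0.220, giving a principal value of 77.3°.
Since the Moon is past full (waning), take the reflex angle: θ = 360° − 77.3° = 282.7°.
Age = 29.5 × 282.7°/360° ≈ 23.17 days.

23.2 days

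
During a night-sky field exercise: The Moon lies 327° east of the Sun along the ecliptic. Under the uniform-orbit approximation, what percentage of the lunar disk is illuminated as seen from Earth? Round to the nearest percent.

Half-versine of 327°: (1 − 0.839)/2 = 0.081, i.e. 8%.

8%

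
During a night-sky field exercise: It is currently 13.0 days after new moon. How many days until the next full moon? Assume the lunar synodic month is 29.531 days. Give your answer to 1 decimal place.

Full moon is 0.5 of the way through the cycle: age 0.5 × 29.531 = 14.765 d.
That is 14.765 − 13.0 = 1.765 days ahead.

1.8 days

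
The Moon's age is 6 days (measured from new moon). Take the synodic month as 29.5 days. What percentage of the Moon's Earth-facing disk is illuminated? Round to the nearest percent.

The Moon has covered 6/29.5 of its cycle, so θ ≈ 360° × 6/29.5 = 73.2°.
cos 73.2° = 0.289, so f = (1 − 0.289)/2 = 0.356, so 36%.

36%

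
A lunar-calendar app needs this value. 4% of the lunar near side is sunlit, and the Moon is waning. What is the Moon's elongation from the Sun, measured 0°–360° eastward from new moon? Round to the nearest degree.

cos θ = 1 − 2f = 0.920, giving a principal value of 23.1°.
A waning Moon lies in 180°–360°, so θ = 360° − 23.1° = 336.9°.

337°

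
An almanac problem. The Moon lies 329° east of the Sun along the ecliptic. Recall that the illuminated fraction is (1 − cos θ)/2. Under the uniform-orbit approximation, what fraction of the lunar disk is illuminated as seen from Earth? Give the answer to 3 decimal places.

f = (1 − cos 329°)/2 = (1 − 0.857)/2 ≈ 0.071.

0.071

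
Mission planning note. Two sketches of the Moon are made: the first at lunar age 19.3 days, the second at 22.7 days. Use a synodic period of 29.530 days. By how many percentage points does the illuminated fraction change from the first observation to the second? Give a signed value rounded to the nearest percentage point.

First observation: θ = 360°·19.3/29.530 = 235.3°, so f = 0.785.
Second observation: θ = 276.7°, f = 0.441.
Δf = 0.441 − 0.785 = -0.343, i.e. -34 pp.

-34 percentage points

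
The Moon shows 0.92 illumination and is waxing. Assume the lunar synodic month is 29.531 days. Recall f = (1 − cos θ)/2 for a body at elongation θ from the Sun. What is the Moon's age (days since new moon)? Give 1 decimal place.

12.1 days

cos θ = 1 − 2f = -0.840, giving a principal value of 147.1°.
The Moon is waxing (0°–180°), so θ = 147.1° directly.
Age = 29.531 × 147.1°/360° ≈ 12.07 days.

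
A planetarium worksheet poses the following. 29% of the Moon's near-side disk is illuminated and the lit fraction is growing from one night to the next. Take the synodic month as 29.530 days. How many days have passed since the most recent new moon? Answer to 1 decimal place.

Invert f = (1 − cos θ)/2 to get cos θ = 1 − 2(0.29) = 0.420, hence θ₀ = arccos 0.420 = 65.2°.
Before full moon the principal value applies: θ = 65.2°.
Age = 29.530 × 65.2°/360° ≈ 5.35 days.

5.3 days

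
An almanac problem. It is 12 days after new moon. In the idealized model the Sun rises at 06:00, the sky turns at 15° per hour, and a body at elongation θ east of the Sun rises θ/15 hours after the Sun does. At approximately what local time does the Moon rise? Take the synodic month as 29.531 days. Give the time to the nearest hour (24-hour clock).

16:00

Phase angle: θ = 360°·(12 d)/(29.531 d) = 146.3°.
The Moon trails the Sun by θ/15 = 146.3/15 ≈ 9.75 hours.
06:00 + 9.75 h ≈ 15:45 → 16:00 to the nearest hour.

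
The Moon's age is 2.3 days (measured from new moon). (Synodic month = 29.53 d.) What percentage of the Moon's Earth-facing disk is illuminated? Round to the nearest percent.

The Moon has covered 2.3/29.53 of its cycle, so θ ≈ 360° × 2.3/29.53 = 28.0°.
cos 28.0° = 0.883, so f = (1 − 0.883)/2 = 0.059, so 6%.

6%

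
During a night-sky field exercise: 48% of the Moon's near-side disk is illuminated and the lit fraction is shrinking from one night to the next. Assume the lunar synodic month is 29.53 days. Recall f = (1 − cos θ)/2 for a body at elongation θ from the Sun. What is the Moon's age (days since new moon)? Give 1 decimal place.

cos θ = 1 − 2f = 0.040, giving a principal value of 87.7°.
Since the Moon is past full (waning), take the reflex angle: θ = 360° − 87.7° = 272.3°.
Age = 29.53 × 272.3°/360° ≈ 22.34 days.

22.3 days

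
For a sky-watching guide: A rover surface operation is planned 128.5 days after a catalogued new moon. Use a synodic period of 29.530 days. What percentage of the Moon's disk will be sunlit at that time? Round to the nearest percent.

Reduce mod P: 128.5 − 4×29.530 = 10.38 d into the current lunation.
Phase angle: θ = 360°·(10.38 d)/(29.530 d) = 126.5°.
cos 126.5° = (-0.595), so f = (1 − (-0.595))/2 = 0.798, so 80%.

80%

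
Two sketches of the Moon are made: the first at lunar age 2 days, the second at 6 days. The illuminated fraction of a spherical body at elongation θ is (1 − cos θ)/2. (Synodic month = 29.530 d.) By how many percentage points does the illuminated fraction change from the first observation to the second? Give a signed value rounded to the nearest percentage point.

+31 percentage points

First observation: θ = 360°·2/29.530 = 24.4°, so f = 0.045.
Second observation: θ = 73.1°, f = 0.355.
Δf = 0.355 − 0.045 = +0.310, i.e. +31 pp.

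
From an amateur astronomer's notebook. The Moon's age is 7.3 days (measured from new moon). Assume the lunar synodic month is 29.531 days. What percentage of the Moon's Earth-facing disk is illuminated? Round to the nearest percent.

Elongation θ = 360° × 7.3/29.531 ≈ 89.0°.
Illuminated fraction = (1 − cos 89.0°)/2 = (1 − 0.018)/2 ≈ 0.491, so 49%.

49%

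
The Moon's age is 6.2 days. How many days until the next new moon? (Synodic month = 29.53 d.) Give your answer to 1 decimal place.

One full lunation from the last new moon is 29.53 d; remaining = 29.53 − 6.2 = 23.330 d.

23.3 days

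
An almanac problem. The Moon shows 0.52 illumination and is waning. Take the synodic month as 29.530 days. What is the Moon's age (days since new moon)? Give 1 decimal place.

From f = (1 − cos θ)/2: cos θ = 1 − 2×0.52 = -0.040; arccos → 92.3°.
Waning ⇒ past full, so θ = 360° − 92.3° = 267.7°.
Age = 29.530 × 267.7°/360° ≈ 21.96 days.

22.0 days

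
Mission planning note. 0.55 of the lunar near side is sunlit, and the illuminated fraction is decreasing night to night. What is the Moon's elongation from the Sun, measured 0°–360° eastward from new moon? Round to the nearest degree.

264°

cos θ = 1 − 2f = -0.100, giving a principal value of 95.7°.
Since the Moon is past full (waning), take the reflex angle: θ = 360° − 95.7° = 264.3°.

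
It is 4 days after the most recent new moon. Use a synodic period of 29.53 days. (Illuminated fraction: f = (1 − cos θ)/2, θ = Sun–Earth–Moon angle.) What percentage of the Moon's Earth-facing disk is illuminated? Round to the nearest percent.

17%

Elongation θ = 360° × 4/29.53 ≈ 48.8°.
Illuminated fraction = (1 − cos 48.8°)/2 = (1 − 0.659)/2 ≈ 0.170, so 17%.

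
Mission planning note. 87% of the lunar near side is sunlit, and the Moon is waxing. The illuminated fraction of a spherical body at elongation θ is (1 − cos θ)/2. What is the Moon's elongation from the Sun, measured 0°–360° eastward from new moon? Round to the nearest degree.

cos θ = 1 − 2f = -0.740, giving a principal value of 137.7°.
Before full moon the principal value applies: θ = 137.7°.

138°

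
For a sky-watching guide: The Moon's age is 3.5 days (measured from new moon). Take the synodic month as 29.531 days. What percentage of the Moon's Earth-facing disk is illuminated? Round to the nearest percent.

13%

The Moon has covered 3.5/29.531 of its cycle, so θ ≈ 360° × 3.5/29.531 = 42.7°.
cos 42.7° = 0.735, so f = (1 − 0.735)/2 = 0.132, so 13%.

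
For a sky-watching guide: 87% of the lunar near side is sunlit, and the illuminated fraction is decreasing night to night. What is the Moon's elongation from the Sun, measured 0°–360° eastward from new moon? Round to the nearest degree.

Invert f = (1 − cos θ)/2 to get cos θ = 1 − 2(0.87) = -0.740, hence θ₀ = arccos -0.740 = 137.7°.
A waning Moon lies in 180°–360°, so θ = 360° − 137.7° = 222.3°.

222°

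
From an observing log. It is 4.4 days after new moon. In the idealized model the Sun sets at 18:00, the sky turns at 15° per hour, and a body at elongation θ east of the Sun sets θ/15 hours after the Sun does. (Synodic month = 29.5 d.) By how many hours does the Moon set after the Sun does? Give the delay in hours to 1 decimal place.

The Moon has covered 4.4/29.5 of its cycle, so θ ≈ 360° × 4.4/29.5 = 53.7°.
Delay after the Sun = 53.7° / (15°/h) ≈ 3.58 h.
So the Moon sets 3.58 h after the Sun.

3.6 h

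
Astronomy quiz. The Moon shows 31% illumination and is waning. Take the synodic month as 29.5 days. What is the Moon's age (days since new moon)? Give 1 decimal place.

Invert f = (1 − cos θ)/2 to get cos θ = 1 − 2(0.31) = 0.380, hence θ₀ = arccos 0.380 = 67.7°.
Since the Moon is past full (waning), take the reflex angle: θ = 360° − 67.7° = 292.3°.
At 360°/29.5 d per day, 292.3° corresponds to 23.96 days.

24.0 days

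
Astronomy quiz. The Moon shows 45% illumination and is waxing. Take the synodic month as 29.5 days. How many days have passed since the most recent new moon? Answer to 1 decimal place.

cos θ = 1 − 2f = 0.100, giving a principal value of 84.3°.
Waxing ⇒ before full, so θ = 84.3°.
That fraction of the synodic month is 84.3/360 × 29.5 d ≈ 6.90 d.

6.9 days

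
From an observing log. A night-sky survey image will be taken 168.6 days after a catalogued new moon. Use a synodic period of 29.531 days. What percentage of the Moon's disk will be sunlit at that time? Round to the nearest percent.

63%

Reduce mod P: 168.6 − 5×29.531 = 20.94 d into the current lunation.
Elongation θ = 360° × 20.94/29.531 ≈ 255.3°.
cos 255.3° = (-0.253), so f = (1 − (-0.253))/2 = 0.627, so 63%.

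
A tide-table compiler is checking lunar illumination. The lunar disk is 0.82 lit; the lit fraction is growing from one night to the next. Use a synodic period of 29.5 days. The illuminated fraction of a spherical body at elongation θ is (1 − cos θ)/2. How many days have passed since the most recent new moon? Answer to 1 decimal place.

10.6 days

cos θ = 1 − 2f = -0.640, giving a principal value of 129.8°.
The Moon is waxing (0°–180°), so θ = 129.8° directly.
Age = 29.5 × 129.8°/360° ≈ 10.64 days.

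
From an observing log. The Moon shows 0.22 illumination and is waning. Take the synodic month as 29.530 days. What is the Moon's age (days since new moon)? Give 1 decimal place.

Invert f = (1 − cos θ)/2 to get cos θ = 1 − 2(0.22) = 0.560, hence θ₀ = arccos 0.560 = 55.9°.
Waning ⇒ past full, so θ = 360° − 55.9° = 304.1°.
Age = 29.530 × 304.1°/360° ≈ 24.94 days.

24.9 days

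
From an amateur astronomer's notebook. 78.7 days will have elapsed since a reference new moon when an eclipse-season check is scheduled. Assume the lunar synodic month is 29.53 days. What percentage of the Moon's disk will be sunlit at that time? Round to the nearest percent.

75%

78.7/29.53 = 2.665 lunations, so 2 complete cycles and 19.64 d into the next.
The Moon has covered 19.64/29.53 of its cycle, so θ ≈ 360° × 19.64/29.53 = 239.4°.
Illuminated fraction = (1 − cos 239.4°)/2 = (1 − (-0.509))/2 ≈ 0.754, so 75%.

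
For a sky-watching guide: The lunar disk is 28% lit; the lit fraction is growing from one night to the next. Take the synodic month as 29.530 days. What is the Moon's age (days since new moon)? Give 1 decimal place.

cos θ = 1 − 2f = 0.440, giving a principal value of 63.9°.
Waxing ⇒ before full, so θ = 63.9°.
At 360°/29.530 d per day, 63.9° corresponds to 5.24 days.

5.2 days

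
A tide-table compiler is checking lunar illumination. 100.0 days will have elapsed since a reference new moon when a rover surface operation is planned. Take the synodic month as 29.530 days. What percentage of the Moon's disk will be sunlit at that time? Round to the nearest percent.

88%

100.0/29.530 = 3.386 lunations, so 3 complete cycles and 11.41 d into the next.
Elongation θ = 360° × 11.41/29.530 ≈ 139.1°.
Illuminated fraction = (1 − cos 139.1°)/2 = (1 − (-0.756))/2 ≈ 0.878, so 88%.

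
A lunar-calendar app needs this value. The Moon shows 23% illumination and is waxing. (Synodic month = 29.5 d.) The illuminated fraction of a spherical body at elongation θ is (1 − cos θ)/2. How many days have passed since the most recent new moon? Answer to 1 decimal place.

From f = (1 − cos θ)/2: cos θ = 1 − 2×0.23 = 0.540; arccos → 57.3°.
The Moon is waxing (0°–180°), so θ = 57.3° directly.
Age = 29.5 × 57.3°/360° ≈ 4.70 days.

4.7 days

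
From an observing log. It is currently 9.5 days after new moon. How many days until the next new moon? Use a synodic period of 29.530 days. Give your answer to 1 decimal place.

The next new moon completes the synodic month: 29.530 − 9.5 = 20.030 days.

20.0 days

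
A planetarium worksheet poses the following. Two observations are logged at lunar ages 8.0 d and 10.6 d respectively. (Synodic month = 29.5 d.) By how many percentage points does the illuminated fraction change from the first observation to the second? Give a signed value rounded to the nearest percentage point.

θ₁ = 360° × 8.0/29.5 = 97.6°, f₁ = (1 − cos θ₁)/2 = 0.566.
θ₂ = 360° × 10.6/29.5 = 129.4°, f₂ = (1 − cos θ₂)/2 = 0.817.
Change = f₂ − f₁ = +0.251 → +25 percentage points.

+25 percentage points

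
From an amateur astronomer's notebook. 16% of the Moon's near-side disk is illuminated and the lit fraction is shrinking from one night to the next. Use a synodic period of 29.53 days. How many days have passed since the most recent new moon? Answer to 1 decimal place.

Invert f = (1 − cos θ)/2 to get cos θ = 1 − 2(0.16) = 0.680, hence θ₀ = arccos 0.680 = 47.2°.
Waning ⇒ past full, so θ = 360° − 47.2° = 312.8°.
That fraction of the synodic month is 312.8/360 × 29.53 d ≈ 25.66 d.

25.7 days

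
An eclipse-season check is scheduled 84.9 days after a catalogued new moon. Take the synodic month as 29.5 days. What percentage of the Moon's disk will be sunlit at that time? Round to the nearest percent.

14%

Reduce mod P: 84.9 − 2×29.5 = 25.90 d into the current lunation.
The Moon has covered 25.90/29.5 of its cycle, so θ ≈ 360° × 25.90/29.5 = 316.1°.
Illuminated fraction = (1 − cos 316.1°)/2 = (1 − 0.720)/2 ≈ 0.140, so 14%.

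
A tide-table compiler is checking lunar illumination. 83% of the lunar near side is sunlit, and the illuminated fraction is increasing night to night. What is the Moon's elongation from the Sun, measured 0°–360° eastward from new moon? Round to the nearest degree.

131°

cos θ = 1 − 2f = -0.660, giving a principal value of 131.3°.
Waxing ⇒ before full, so θ = 131.3°.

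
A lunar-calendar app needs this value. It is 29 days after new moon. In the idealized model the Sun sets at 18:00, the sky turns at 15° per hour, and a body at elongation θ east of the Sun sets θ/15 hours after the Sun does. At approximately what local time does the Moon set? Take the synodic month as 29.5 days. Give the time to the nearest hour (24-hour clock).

18:00

The Moon has covered 29/29.5 of its cycle, so θ ≈ 360° × 29/29.5 = 353.9°.
At 15° of sky rotation per hour, 353.9° corresponds to a 23.59 h lag.
18:00 + 23.59 h ≈ 17:36 → 18:00 to the nearest hour.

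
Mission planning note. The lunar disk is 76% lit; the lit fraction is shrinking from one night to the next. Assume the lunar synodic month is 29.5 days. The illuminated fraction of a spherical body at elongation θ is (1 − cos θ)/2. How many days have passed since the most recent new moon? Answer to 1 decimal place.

Invert f = (1 − cos θ)/2 to get cos θ = 1 − 2(0.76) = -0.520, hence θ₀ = arccos -0.520 = 121.3°.
A waning Moon lies in 180°–360°, so θ = 360° − 121.3° = 238.7°.
Age = 29.5 × 238.7°/360° ≈ 19.56 days.

19.6 days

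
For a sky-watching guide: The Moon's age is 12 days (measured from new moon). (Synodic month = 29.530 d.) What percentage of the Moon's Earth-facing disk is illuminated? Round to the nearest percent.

92%

Phase angle: θ = 360°·(12 d)/(29.530 d) = 146.3°.
With cos θ = (-0.832), the lit fraction is (1 − (-0.832))/2 ≈ 0.916, so 92%.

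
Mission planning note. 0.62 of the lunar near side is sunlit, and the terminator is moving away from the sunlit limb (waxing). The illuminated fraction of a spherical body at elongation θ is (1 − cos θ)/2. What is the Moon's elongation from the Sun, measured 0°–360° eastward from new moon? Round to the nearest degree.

104°

Invert f = (1 − cos θ)/2 to get cos θ = 1 − 2(0.62) = -0.240, hence θ₀ = arccos -0.240 = 103.9°.
Waxing ⇒ before full, so θ = 103.9°.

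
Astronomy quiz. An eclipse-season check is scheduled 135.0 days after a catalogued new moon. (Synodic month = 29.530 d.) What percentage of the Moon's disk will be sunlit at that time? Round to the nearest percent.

135.0/29.530 = 4.572 lunations, so 4 complete cycles and 16.88 d into the next.
Phase angle: θ = 360°·(16.88 d)/(29.530 d) = 205.8°.
Illuminated fraction = (1 − cos 205.8°)/2 = (1 − (-0.900))/2 ≈ 0.950, so 95%.

95%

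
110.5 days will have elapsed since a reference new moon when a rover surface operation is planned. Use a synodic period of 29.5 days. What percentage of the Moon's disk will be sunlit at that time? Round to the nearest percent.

51%

110.5/29.5 = 3.746 lunations, so 3 complete cycles and 22.00 d into the next.
Phase angle: θ = 360°·(22.00 d)/(29.5 d) = 268.5°.
Illuminated fraction = (1 − cos 268.5°)/2 = (1 − (-0.027))/2 ≈ 0.513, so 51%.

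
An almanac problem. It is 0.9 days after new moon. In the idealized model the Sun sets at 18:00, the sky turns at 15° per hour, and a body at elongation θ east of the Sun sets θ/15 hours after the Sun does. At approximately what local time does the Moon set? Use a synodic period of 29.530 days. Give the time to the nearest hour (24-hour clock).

The Moon has covered 0.9/29.530 of its cycle, so θ ≈ 360° × 0.9/29.530 = 11.0°.
Delay after the Sun = 11.0° / (15°/h) ≈ 0.73 h.
18:00 + 0.73 h ≈ 18:44 → 19:00 to the nearest hour.

19:00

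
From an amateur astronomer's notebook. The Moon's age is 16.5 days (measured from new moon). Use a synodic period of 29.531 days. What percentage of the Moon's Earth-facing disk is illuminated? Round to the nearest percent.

Phase angle: θ = 360°·(16.5 d)/(29.531 d) = 201.1°.
cos 201.1° = (-0.933), so f = (1 − (-0.933))/2 = 0.966, so 97%.

97%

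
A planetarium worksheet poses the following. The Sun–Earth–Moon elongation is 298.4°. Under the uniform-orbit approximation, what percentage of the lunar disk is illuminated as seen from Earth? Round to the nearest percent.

f = (1 − cos 298.4°)/2 = (1 − 0.476)/2 ≈ 0.262, i.e. 26%.

26%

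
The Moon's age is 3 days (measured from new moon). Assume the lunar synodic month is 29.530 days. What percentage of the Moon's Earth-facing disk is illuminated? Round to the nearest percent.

The Moon has covered 3/29.530 of its cycle, so θ ≈ 360° × 3/29.530 = 36.6°.
cos 36.6° = 0.803, so f = (1 − 0.803)/2 = 0.098, so 10%.

10%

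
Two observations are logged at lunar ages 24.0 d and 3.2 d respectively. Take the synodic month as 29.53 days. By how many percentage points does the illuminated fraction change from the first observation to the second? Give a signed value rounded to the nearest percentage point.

-20 percentage points

θ₁ = 360° × 24.0/29.53 = 292.6°, f₁ = (1 − cos θ₁)/2 = 0.308.
θ₂ = 360° × 3.2/29.53 = 39.0°, f₂ = (1 − cos θ₂)/2 = 0.111.
Change = f₂ − f₁ = -0.196 → -20 percentage points.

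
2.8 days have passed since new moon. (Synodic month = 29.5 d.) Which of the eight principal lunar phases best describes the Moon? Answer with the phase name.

θ ≈ 360° × 2.8/29.5 = 34°, which falls in the waxing crescent sector.

waxing crescent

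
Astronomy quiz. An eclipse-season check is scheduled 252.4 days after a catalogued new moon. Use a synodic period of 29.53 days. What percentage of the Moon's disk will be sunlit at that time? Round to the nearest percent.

252.4/29.53 = 8.547 lunations, so 8 complete cycles and 16.16 d into the next.
Elongation θ = 360° × 16.16/29.53 ≈ 197.0°.
cos 197.0° = (-0.956), so f = (1 − (-0.956))/2 = 0.978, so 98%.

98%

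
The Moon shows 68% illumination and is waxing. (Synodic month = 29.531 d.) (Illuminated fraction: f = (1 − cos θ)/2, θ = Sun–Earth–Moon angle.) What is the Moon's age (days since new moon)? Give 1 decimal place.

9.1 days

Invert f = (1 − cos θ)/2 to get cos θ = 1 − 2(0.68) = -0.360, hence θ₀ = arccos -0.360 = 111.1°.
Waxing ⇒ before full, so θ = 111.1°.
At 360°/29.531 d per day, 111.1° corresponds to 9.11 days.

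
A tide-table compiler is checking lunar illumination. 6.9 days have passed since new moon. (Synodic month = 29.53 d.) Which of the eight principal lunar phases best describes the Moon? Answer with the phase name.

first quarter

At 6.9/29.53 of the cycle, θ ≈ 84° — the first quarter range.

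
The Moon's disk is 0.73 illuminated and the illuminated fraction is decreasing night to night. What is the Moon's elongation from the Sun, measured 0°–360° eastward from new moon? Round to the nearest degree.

243°

From f = (1 − cos θ)/2: cos θ = 1 − 2×0.73 = -0.460; arccos → 117.4°.
Waning ⇒ past full, so θ = 360° − 117.4° = 242.6°.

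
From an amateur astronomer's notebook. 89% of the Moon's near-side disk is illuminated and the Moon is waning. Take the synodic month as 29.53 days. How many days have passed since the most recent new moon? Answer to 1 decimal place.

From f = (1 − cos θ)/2: cos θ = 1 − 2×0.89 = -0.780; arccos → 141.3°.
Since the Moon is past full (waning), take the reflex angle: θ = 360° − 141.3° = 218.7°.
Age = 29.53 × 218.7°/360° ≈ 17.94 days.

17.9 days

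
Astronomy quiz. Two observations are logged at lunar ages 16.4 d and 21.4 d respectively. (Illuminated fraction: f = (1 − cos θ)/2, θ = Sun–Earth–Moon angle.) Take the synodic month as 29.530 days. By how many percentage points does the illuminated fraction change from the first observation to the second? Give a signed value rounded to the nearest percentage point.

-39 pp

θ₁ = 360° × 16.4/29.530 = 199.9°, f₁ = (1 − cos θ₁)/2 = 0.970.
θ₂ = 360° × 21.4/29.530 = 260.9°, f₂ = (1 − cos θ₂)/2 = 0.579.
Change = f₂ − f₁ = -0.391 → -39 percentage points.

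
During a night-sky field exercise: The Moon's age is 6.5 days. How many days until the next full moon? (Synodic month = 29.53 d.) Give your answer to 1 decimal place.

Full moon occurs at elongation 180°, i.e. at age 29.53 × 180/360 = 14.765 d.
So 8.265 days remain (14.765 − 6.5).

8.3 days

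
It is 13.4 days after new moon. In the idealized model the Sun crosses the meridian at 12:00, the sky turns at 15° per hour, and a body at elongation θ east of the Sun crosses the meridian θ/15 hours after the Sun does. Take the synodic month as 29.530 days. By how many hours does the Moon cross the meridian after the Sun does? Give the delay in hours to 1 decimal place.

Elongation θ = 360° × 13.4/29.530 ≈ 163.4°.
The Moon trails the Sun by θ/15 = 163.4/15 ≈ 10.89 hours.
So the Moon crosses the meridian 10.89 h after the Sun.

10.9 h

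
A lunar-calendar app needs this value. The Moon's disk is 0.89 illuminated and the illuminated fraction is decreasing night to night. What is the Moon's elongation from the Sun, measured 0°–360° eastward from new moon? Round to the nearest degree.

cos θ = 1 − 2f = -0.780, giving a principal value of 141.3°.
Since the Moon is past full (waning), take the reflex angle: θ = 360° − 141.3° = 218.7°.

219°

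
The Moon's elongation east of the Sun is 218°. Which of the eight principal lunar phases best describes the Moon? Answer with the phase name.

218° lies in the waning gibbous sector of the 8-phase cycle.

waning gibbous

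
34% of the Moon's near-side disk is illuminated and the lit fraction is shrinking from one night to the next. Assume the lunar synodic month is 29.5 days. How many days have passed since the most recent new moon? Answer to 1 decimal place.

23.7 days

cos θ = 1 − 2f = 0.320, giving a principal value of 71.3°.
Waning ⇒ past full, so θ = 360° − 71.3° = 288.7°.
At 360°/29.5 d per day, 288.7° corresponds to 23.65 days.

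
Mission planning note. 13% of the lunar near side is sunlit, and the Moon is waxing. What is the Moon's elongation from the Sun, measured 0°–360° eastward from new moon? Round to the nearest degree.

42°

Invert f = (1 − cos θ)/2 to get cos θ = 1 − 2(0.13) = 0.740, hence θ₀ = arccos 0.740 = 42.3°.
The Moon is waxing (0°–180°), so θ = 42.3° directly.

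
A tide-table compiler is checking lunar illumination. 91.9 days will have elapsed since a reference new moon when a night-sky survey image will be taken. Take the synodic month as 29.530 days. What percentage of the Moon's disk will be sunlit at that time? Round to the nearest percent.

12%

91.9 d spans 3 complete synodic months (3 × 29.530 = 88.59 d) plus 3.31 d.
The Moon has covered 3.31/29.530 of its cycle, so θ ≈ 360° × 3.31/29.530 = 40.4°.
With cos θ = 0.762, the lit fraction is (1 − 0.762)/2 ≈ 0.119, so 12%.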